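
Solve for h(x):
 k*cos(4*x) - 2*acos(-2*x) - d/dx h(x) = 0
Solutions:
 h(x) = C1 + k*sin(4*x)/4 - 2*x*acos(-2*x) - sqrt(1 - 4*x^2)


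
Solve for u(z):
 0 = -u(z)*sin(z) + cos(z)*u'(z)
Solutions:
 u(z) = C1/cos(z)


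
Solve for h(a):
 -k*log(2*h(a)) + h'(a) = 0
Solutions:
 Integral(1/(log(_y) + log(2)), (_y, h(a))) = C1 + a*k


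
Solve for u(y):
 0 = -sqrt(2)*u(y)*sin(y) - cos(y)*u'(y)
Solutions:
 u(y) = C1*cos(y)^(sqrt(2))


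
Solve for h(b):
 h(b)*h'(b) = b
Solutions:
 h(b) = -sqrt(C1 + b^2)
 h(b) = sqrt(C1 + b^2)


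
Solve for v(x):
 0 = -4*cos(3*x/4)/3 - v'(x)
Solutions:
 v(x) = C1 - 16*sin(3*x/4)/9


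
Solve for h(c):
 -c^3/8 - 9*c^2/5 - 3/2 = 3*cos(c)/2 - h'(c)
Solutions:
 h(c) = C1 + c^4/32 + 3*c^3/5 + 3*c/2 + 3*sin(c)/2


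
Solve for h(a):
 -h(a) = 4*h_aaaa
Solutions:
 h(a) = (C1*sin(a/2) + C2*cos(a/2))*exp(-a/2) + (C3*sin(a/2) + C4*cos(a/2))*exp(a/2)


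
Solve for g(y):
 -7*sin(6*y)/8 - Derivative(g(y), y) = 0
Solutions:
 g(y) = C1 + 7*cos(6*y)/48


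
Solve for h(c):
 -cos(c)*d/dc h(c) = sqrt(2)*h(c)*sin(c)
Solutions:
 h(c) = C1*cos(c)^(sqrt(2))


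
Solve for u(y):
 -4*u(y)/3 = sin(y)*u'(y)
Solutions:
 u(y) = C1*(cos(y) + 1)^(2/3)/(cos(y) - 1)^(2/3)


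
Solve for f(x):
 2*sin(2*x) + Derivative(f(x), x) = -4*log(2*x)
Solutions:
 f(x) = C1 - 4*x*log(x) - 4*x*log(2) + 4*x + cos(2*x)


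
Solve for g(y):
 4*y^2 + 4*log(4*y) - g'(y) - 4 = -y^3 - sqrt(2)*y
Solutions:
 g(y) = C1 + y^4/4 + 4*y^3/3 + sqrt(2)*y^2/2 + 4*y*log(y) - 8*y + y*log(256)


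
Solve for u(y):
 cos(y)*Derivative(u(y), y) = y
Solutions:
 u(y) = C1 + Integral(y/cos(y), y)


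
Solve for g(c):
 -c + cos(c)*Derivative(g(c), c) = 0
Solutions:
 g(c) = C1 + Integral(c/cos(c), c)


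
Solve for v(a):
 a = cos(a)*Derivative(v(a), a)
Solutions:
 v(a) = C1 + Integral(a/cos(a), a)


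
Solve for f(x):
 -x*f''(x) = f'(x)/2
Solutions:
 f(x) = C1 + C2*sqrt(x)


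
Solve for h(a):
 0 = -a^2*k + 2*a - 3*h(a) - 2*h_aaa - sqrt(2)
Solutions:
 h(a) = C3*exp(-2^(2/3)*3^(1/3)*a/2) - a^2*k/3 + 2*a/3 + (C1*sin(2^(2/3)*3^(5/6)*a/4) + C2*cos(2^(2/3)*3^(5/6)*a/4))*exp(2^(2/3)*3^(1/3)*a/4) - sqrt(2)/3


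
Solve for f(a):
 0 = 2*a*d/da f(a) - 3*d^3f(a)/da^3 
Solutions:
 f(a) = C1 + Integral(C2*airyai(2^(1/3)*3^(2/3)*a/3) + C3*airybi(2^(1/3)*3^(2/3)*a/3), a)


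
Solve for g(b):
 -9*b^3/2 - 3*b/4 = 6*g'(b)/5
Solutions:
 g(b) = C1 - 15*b^4/16 - 5*b^2/16


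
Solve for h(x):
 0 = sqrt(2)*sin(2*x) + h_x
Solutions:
 h(x) = C1 + sqrt(2)*cos(2*x)/2


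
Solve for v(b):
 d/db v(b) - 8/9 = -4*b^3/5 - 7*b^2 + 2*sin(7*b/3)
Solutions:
 v(b) = C1 - b^4/5 - 7*b^3/3 + 8*b/9 - 6*cos(7*b/3)/7


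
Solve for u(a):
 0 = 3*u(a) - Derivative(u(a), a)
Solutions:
 u(a) = C1*exp(3*a)


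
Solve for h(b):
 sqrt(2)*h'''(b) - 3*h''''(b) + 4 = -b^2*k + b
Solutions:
 h(b) = C1 + C2*b + C3*b^2 + C4*exp(sqrt(2)*b/3) - sqrt(2)*b^5*k/120 + b^4*(-6*k + sqrt(2))/48 + b^3*(-9*sqrt(2)*k - 4*sqrt(2) + 3)/12


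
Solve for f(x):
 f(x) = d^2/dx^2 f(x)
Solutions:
 f(x) = C1*exp(-x) + C2*exp(x)


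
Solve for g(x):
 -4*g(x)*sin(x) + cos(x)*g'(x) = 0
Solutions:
 g(x) = C1/cos(x)^4


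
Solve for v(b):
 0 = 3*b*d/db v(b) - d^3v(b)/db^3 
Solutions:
 v(b) = C1 + Integral(C2*airyai(3^(1/3)*b) + C3*airybi(3^(1/3)*b), b)


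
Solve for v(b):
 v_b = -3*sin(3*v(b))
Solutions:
 v(b) = -acos((-C1 - exp(18*b))/(C1 - exp(18*b)))/3 + 2*pi/3
 v(b) = acos((-C1 - exp(18*b))/(C1 - exp(18*b)))/3


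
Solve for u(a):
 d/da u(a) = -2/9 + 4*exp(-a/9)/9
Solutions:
 u(a) = C1 - 2*a/9 - 4*exp(-a/9)


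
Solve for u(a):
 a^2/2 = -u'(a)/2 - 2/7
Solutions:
 u(a) = C1 - a^3/3 - 4*a/7


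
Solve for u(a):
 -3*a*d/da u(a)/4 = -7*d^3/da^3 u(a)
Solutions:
 u(a) = C1 + Integral(C2*airyai(294^(1/3)*a/14) + C3*airybi(294^(1/3)*a/14), a)


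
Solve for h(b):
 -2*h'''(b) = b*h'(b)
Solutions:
 h(b) = C1 + Integral(C2*airyai(-2^(2/3)*b/2) + C3*airybi(-2^(2/3)*b/2), b)


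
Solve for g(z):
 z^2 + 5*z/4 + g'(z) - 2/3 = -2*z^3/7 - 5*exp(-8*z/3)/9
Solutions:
 g(z) = C1 - z^4/14 - z^3/3 - 5*z^2/8 + 2*z/3 + 5*exp(-8*z/3)/24


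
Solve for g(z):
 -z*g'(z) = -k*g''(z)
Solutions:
 g(z) = C1 + C2*erf(sqrt(2)*z*sqrt(-1/k)/2)/sqrt(-1/k)


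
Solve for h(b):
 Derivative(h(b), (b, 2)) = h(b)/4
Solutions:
 h(b) = C1*exp(-b/2) + C2*exp(b/2)


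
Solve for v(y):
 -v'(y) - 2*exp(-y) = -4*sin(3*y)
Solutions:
 v(y) = C1 - 4*cos(3*y)/3 + 2*exp(-y)


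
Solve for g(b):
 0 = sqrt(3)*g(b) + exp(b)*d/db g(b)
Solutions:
 g(b) = C1*exp(sqrt(3)*exp(-b))


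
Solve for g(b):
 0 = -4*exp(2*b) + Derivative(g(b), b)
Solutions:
 g(b) = C1 + 2*exp(2*b)


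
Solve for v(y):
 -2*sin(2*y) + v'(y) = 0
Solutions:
 v(y) = C1 - cos(2*y)


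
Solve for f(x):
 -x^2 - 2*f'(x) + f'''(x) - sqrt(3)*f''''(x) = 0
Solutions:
 f(x) = C1 + C2*exp(x*((sqrt(237) + 80*sqrt(3)/9)^(-1/3) + 2*sqrt(3) + 3*(sqrt(237) + 80*sqrt(3)/9)^(1/3))/18)*sin(sqrt(3)*x*(-3*(sqrt(237) + 80*sqrt(3)/9)^(1/3) + (sqrt(237) + 80*sqrt(3)/9)^(-1/3))/18) + C3*exp(x*((sqrt(237) + 80*sqrt(3)/9)^(-1/3) + 2*sqrt(3) + 3*(sqrt(237) + 80*sqrt(3)/9)^(1/3))/18)*cos(sqrt(3)*x*(-3*(sqrt(237) + 80*sqrt(3)/9)^(1/3) + (sqrt(237) + 80*sqrt(3)/9)^(-1/3))/18) + C4*exp(x*(-3*(sqrt(237) + 80*sqrt(3)/9)^(1/3) - 1/(sqrt(237) + 80*sqrt(3)/9)^(1/3) + sqrt(3))/9) - x^3/6 - x/2


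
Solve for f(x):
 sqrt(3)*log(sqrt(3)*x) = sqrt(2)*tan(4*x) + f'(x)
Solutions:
 f(x) = C1 + sqrt(3)*x*(log(x) - 1) + sqrt(3)*x*log(3)/2 + sqrt(2)*log(cos(4*x))/4


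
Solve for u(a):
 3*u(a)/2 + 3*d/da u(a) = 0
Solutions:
 u(a) = C1*exp(-a/2)


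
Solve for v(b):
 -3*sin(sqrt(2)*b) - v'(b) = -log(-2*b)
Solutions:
 v(b) = C1 + b*log(-b) - b + b*log(2) + 3*sqrt(2)*cos(sqrt(2)*b)/2


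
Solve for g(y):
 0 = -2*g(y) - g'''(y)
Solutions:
 g(y) = C3*exp(-2^(1/3)*y) + (C1*sin(2^(1/3)*sqrt(3)*y/2) + C2*cos(2^(1/3)*sqrt(3)*y/2))*exp(2^(1/3)*y/2)


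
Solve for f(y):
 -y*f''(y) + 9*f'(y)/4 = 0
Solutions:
 f(y) = C1 + C2*y^(13/4)


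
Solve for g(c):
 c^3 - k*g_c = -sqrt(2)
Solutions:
 g(c) = C1 + c^4/(4*k) + sqrt(2)*c/k


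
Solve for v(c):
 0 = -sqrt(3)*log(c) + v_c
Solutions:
 v(c) = C1 + sqrt(3)*c*log(c) - sqrt(3)*c


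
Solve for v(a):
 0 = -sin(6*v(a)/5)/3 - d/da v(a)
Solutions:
 a/3 + 5*log(cos(6*v(a)/5) - 1)/12 - 5*log(cos(6*v(a)/5) + 1)/12 = C1


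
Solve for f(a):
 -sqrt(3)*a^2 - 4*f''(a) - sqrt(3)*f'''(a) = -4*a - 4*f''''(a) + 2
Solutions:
 f(a) = C1 + C2*a + C3*exp(a*(sqrt(3) + sqrt(67))/8) + C4*exp(a*(-sqrt(67) + sqrt(3))/8) - sqrt(3)*a^4/48 + 11*a^3/48 + a^2*(-27*sqrt(3) - 16)/64


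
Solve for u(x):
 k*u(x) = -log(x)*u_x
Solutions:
 u(x) = C1*exp(-k*li(x))


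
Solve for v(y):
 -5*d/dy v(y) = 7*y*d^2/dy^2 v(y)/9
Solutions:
 v(y) = C1 + C2/y^(38/7)


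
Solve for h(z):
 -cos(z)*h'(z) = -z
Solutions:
 h(z) = C1 + Integral(z/cos(z), z)


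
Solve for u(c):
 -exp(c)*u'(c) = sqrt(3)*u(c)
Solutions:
 u(c) = C1*exp(sqrt(3)*exp(-c))


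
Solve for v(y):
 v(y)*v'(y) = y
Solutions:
 v(y) = -sqrt(C1 + y^2)
 v(y) = sqrt(C1 + y^2)


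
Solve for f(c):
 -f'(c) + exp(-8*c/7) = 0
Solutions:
 f(c) = C1 - 7*exp(-8*c/7)/8


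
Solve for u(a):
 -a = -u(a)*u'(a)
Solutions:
 u(a) = -sqrt(C1 + a^2)
 u(a) = sqrt(C1 + a^2)


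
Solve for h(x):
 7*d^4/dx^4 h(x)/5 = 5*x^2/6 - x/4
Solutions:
 h(x) = C1 + C2*x + C3*x^2 + C4*x^3 + 5*x^6/3024 - x^5/672


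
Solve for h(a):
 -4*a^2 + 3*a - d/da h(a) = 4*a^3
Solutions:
 h(a) = C1 - a^4 - 4*a^3/3 + 3*a^2/2


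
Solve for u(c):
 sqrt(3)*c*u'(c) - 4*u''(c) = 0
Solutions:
 u(c) = C1 + C2*erfi(sqrt(2)*3^(1/4)*c/4)


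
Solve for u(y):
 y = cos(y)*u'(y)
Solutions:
 u(y) = C1 + Integral(y/cos(y), y)


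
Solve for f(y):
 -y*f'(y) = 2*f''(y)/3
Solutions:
 f(y) = C1 + C2*erf(sqrt(3)*y/2)


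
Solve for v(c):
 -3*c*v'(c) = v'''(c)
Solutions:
 v(c) = C1 + Integral(C2*airyai(-3^(1/3)*c) + C3*airybi(-3^(1/3)*c), c)


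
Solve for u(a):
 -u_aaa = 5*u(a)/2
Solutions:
 u(a) = C3*exp(-2^(2/3)*5^(1/3)*a/2) + (C1*sin(2^(2/3)*sqrt(3)*5^(1/3)*a/4) + C2*cos(2^(2/3)*sqrt(3)*5^(1/3)*a/4))*exp(2^(2/3)*5^(1/3)*a/4)


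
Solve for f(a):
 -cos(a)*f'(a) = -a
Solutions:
 f(a) = C1 + Integral(a/cos(a), a)


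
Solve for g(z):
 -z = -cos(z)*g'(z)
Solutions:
 g(z) = C1 + Integral(z/cos(z), z)


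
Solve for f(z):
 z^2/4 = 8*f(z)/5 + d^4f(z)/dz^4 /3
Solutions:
 f(z) = 5*z^2/32 + (C1*sin(5^(3/4)*6^(1/4)*z/5) + C2*cos(5^(3/4)*6^(1/4)*z/5))*exp(-5^(3/4)*6^(1/4)*z/5) + (C3*sin(5^(3/4)*6^(1/4)*z/5) + C4*cos(5^(3/4)*6^(1/4)*z/5))*exp(5^(3/4)*6^(1/4)*z/5)


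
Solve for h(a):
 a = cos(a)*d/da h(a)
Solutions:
 h(a) = C1 + Integral(a/cos(a), a)


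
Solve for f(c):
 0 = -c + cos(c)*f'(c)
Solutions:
 f(c) = C1 + Integral(c/cos(c), c)


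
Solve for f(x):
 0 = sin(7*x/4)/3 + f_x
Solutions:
 f(x) = C1 + 4*cos(7*x/4)/21


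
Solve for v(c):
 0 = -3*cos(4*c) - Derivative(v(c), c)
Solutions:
 v(c) = C1 - 3*sin(4*c)/4


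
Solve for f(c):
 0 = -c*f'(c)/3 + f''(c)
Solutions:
 f(c) = C1 + C2*erfi(sqrt(6)*c/6)


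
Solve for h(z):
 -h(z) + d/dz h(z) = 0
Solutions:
 h(z) = C1*exp(z)


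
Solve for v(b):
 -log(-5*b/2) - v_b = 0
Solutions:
 v(b) = C1 - b*log(-b) + b*(-log(5) + log(2) + 1)


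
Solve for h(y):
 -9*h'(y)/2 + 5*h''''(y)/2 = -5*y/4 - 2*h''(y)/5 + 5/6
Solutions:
 h(y) = C1 + C2*exp(-y*(-8*18^(1/3)/(2025 + sqrt(4101393))^(1/3) + 12^(1/3)*(2025 + sqrt(4101393))^(1/3))/60)*sin(2^(1/3)*3^(1/6)*y*(24/(2025 + sqrt(4101393))^(1/3) + 2^(1/3)*3^(2/3)*(2025 + sqrt(4101393))^(1/3))/60) + C3*exp(-y*(-8*18^(1/3)/(2025 + sqrt(4101393))^(1/3) + 12^(1/3)*(2025 + sqrt(4101393))^(1/3))/60)*cos(2^(1/3)*3^(1/6)*y*(24/(2025 + sqrt(4101393))^(1/3) + 2^(1/3)*3^(2/3)*(2025 + sqrt(4101393))^(1/3))/60) + C4*exp(y*(-8*18^(1/3)/(2025 + sqrt(4101393))^(1/3) + 12^(1/3)*(2025 + sqrt(4101393))^(1/3))/30) + 5*y^2/36 - 13*y/81


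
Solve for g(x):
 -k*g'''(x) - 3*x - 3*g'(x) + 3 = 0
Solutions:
 g(x) = C1 + C2*exp(-sqrt(3)*x*sqrt(-1/k)) + C3*exp(sqrt(3)*x*sqrt(-1/k)) - x^2/2 + x


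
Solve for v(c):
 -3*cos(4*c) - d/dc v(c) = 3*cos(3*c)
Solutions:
 v(c) = C1 - sin(3*c) - 3*sin(4*c)/4


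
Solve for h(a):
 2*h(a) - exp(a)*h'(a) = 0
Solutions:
 h(a) = C1*exp(-2*exp(-a))


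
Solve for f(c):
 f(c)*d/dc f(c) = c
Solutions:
 f(c) = -sqrt(C1 + c^2)
 f(c) = sqrt(C1 + c^2)


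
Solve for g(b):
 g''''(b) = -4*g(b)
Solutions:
 g(b) = (C1*sin(b) + C2*cos(b))*exp(-b) + (C3*sin(b) + C4*cos(b))*exp(b)


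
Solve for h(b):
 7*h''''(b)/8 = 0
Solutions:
 h(b) = C1 + C2*b + C3*b^2 + C4*b^3


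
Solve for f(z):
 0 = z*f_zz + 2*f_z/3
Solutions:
 f(z) = C1 + C2*z^(1/3)


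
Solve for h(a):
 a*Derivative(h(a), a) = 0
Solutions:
 h(a) = C1


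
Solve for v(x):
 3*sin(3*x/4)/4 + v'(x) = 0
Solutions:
 v(x) = C1 + cos(3*x/4)


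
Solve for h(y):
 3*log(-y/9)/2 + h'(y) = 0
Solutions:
 h(y) = C1 - 3*y*log(-y)/2 + y*(3/2 + 3*log(3))


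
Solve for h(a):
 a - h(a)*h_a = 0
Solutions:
 h(a) = -sqrt(C1 + a^2)
 h(a) = sqrt(C1 + a^2)


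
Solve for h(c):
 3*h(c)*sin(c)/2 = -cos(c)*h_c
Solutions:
 h(c) = C1*cos(c)^(3/2)


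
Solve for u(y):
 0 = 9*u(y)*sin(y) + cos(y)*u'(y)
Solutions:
 u(y) = C1*cos(y)^9


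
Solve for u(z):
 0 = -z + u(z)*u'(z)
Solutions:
 u(z) = -sqrt(C1 + z^2)
 u(z) = sqrt(C1 + z^2)


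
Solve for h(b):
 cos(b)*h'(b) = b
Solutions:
 h(b) = C1 + Integral(b/cos(b), b)


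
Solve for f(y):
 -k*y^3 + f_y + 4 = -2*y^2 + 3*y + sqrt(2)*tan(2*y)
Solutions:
 f(y) = C1 + k*y^4/4 - 2*y^3/3 + 3*y^2/2 - 4*y - sqrt(2)*log(cos(2*y))/2


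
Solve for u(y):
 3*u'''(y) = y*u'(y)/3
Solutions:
 u(y) = C1 + Integral(C2*airyai(3^(1/3)*y/3) + C3*airybi(3^(1/3)*y/3), y)


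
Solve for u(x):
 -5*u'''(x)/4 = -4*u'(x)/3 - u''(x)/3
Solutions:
 u(x) = C1 + C2*exp(2*x*(1 - sqrt(61))/15) + C3*exp(2*x*(1 + sqrt(61))/15)


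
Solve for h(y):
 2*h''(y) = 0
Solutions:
 h(y) = C1 + C2*y


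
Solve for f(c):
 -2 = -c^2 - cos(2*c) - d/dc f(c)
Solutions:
 f(c) = C1 - c^3/3 + 2*c - sin(2*c)/2


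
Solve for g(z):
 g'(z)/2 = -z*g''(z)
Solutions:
 g(z) = C1 + C2*sqrt(z)


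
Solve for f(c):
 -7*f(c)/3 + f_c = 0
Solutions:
 f(c) = C1*exp(7*c/3)


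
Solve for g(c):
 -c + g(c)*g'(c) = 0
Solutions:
 g(c) = -sqrt(C1 + c^2)
 g(c) = sqrt(C1 + c^2)


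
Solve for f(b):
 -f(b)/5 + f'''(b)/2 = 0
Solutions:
 f(b) = C3*exp(2^(1/3)*5^(2/3)*b/5) + (C1*sin(2^(1/3)*sqrt(3)*5^(2/3)*b/10) + C2*cos(2^(1/3)*sqrt(3)*5^(2/3)*b/10))*exp(-2^(1/3)*5^(2/3)*b/10)


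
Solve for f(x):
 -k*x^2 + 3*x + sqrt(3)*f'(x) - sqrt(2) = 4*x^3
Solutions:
 f(x) = C1 + sqrt(3)*k*x^3/9 + sqrt(3)*x^4/3 - sqrt(3)*x^2/2 + sqrt(6)*x/3


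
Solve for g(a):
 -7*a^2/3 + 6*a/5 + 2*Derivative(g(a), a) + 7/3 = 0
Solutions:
 g(a) = C1 + 7*a^3/18 - 3*a^2/10 - 7*a/6


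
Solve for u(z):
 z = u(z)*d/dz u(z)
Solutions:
 u(z) = -sqrt(C1 + z^2)
 u(z) = sqrt(C1 + z^2)


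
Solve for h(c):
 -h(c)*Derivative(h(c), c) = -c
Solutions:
 h(c) = -sqrt(C1 + c^2)
 h(c) = sqrt(C1 + c^2)


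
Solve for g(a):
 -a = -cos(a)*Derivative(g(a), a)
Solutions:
 g(a) = C1 + Integral(a/cos(a), a)


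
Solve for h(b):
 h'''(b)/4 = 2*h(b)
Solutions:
 h(b) = C3*exp(2*b) + (C1*sin(sqrt(3)*b) + C2*cos(sqrt(3)*b))*exp(-b)


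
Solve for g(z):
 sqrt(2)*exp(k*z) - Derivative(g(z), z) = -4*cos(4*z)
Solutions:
 g(z) = C1 + sin(4*z) + sqrt(2)*exp(k*z)/k


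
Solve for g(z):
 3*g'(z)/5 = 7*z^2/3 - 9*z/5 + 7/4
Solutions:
 g(z) = C1 + 35*z^3/27 - 3*z^2/2 + 35*z/12


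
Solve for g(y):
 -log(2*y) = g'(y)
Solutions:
 g(y) = C1 - y*log(y) - y*log(2) + y


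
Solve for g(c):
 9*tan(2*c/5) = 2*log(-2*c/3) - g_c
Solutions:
 g(c) = C1 + 2*c*log(-c) - 2*c*log(3) - 2*c + 2*c*log(2) + 45*log(cos(2*c/5))/2


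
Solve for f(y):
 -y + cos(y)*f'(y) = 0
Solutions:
 f(y) = C1 + Integral(y/cos(y), y)


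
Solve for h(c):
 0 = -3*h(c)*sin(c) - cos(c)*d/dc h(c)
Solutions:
 h(c) = C1*cos(c)^3


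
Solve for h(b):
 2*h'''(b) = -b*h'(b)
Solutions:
 h(b) = C1 + Integral(C2*airyai(-2^(2/3)*b/2) + C3*airybi(-2^(2/3)*b/2), b)


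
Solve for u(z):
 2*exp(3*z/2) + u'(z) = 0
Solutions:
 u(z) = C1 - 4*exp(3*z/2)/3


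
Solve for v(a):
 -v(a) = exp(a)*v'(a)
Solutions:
 v(a) = C1*exp(exp(-a))


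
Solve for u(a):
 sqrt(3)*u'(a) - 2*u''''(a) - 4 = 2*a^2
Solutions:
 u(a) = C1 + C4*exp(2^(2/3)*3^(1/6)*a/2) + 2*sqrt(3)*a^3/9 + 4*sqrt(3)*a/3 + (C2*sin(6^(2/3)*a/4) + C3*cos(6^(2/3)*a/4))*exp(-2^(2/3)*3^(1/6)*a/4)


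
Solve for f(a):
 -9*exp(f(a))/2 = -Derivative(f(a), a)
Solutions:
 f(a) = log(-1/(C1 + 9*a)) + log(2)


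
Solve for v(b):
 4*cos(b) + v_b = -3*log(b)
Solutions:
 v(b) = C1 - 3*b*log(b) + 3*b - 4*sin(b)


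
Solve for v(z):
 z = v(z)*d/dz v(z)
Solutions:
 v(z) = -sqrt(C1 + z^2)
 v(z) = sqrt(C1 + z^2)


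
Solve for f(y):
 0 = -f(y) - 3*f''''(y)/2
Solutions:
 f(y) = (C1*sin(6^(3/4)*y/6) + C2*cos(6^(3/4)*y/6))*exp(-6^(3/4)*y/6) + (C3*sin(6^(3/4)*y/6) + C4*cos(6^(3/4)*y/6))*exp(6^(3/4)*y/6)


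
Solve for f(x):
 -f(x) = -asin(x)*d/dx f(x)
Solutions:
 f(x) = C1*exp(Integral(1/asin(x), x))


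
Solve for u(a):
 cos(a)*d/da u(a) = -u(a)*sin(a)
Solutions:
 u(a) = C1*cos(a)


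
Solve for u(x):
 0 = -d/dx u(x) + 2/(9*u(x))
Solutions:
 u(x) = -sqrt(C1 + 4*x)/3
 u(x) = sqrt(C1 + 4*x)/3


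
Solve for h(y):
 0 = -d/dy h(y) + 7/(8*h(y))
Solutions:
 h(y) = -sqrt(C1 + 7*y)/2
 h(y) = sqrt(C1 + 7*y)/2


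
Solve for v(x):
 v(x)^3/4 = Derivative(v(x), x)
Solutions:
 v(x) = -sqrt(2)*sqrt(-1/(C1 + x))
 v(x) = sqrt(2)*sqrt(-1/(C1 + x))


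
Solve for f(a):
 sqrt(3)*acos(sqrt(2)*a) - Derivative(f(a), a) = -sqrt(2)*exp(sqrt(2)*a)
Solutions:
 f(a) = C1 + sqrt(3)*(a*acos(sqrt(2)*a) - sqrt(2)*sqrt(1 - 2*a^2)/2) + exp(sqrt(2)*a)


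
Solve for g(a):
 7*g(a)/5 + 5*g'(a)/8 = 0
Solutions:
 g(a) = C1*exp(-56*a/25)


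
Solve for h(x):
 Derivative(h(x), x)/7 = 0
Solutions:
 h(x) = C1


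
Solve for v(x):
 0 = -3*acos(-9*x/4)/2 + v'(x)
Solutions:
 v(x) = C1 + 3*x*acos(-9*x/4)/2 + sqrt(16 - 81*x^2)/6


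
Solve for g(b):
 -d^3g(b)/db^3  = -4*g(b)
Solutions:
 g(b) = C3*exp(2^(2/3)*b) + (C1*sin(2^(2/3)*sqrt(3)*b/2) + C2*cos(2^(2/3)*sqrt(3)*b/2))*exp(-2^(2/3)*b/2)


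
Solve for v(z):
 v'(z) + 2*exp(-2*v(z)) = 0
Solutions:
 v(z) = log(-sqrt(C1 - 4*z))
 v(z) = log(C1 - 4*z)/2


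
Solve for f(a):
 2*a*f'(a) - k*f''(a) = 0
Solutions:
 f(a) = C1 + C2*erf(a*sqrt(-1/k))/sqrt(-1/k)


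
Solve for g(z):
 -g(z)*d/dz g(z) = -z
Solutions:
 g(z) = -sqrt(C1 + z^2)
 g(z) = sqrt(C1 + z^2)


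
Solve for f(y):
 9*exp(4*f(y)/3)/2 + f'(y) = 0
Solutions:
 f(y) = 3*log(-(1/(C1 + 18*y))^(1/4)) + 3*log(3)/4
 f(y) = 3*log(1/(C1 + 18*y))/4 + 3*log(3)/4
 f(y) = 3*log(-I*(1/(C1 + 18*y))^(1/4)) + 3*log(3)/4
 f(y) = 3*log(I*(1/(C1 + 18*y))^(1/4)) + 3*log(3)/4


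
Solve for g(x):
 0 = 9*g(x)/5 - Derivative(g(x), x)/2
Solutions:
 g(x) = C1*exp(18*x/5)


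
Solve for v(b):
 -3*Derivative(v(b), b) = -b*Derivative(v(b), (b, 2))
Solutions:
 v(b) = C1 + C2*b^4


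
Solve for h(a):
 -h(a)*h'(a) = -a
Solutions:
 h(a) = -sqrt(C1 + a^2)
 h(a) = sqrt(C1 + a^2)


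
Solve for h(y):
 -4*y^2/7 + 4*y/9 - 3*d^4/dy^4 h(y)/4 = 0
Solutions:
 h(y) = C1 + C2*y + C3*y^2 + C4*y^3 - 2*y^6/945 + 2*y^5/405


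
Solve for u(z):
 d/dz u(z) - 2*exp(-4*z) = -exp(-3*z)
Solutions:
 u(z) = C1 + exp(-3*z)/3 - exp(-4*z)/2


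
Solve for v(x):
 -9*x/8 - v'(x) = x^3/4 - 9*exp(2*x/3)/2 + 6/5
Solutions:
 v(x) = C1 - x^4/16 - 9*x^2/16 - 6*x/5 + 27*exp(2*x/3)/4


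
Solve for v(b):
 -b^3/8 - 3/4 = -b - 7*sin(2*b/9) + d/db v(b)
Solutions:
 v(b) = C1 - b^4/32 + b^2/2 - 3*b/4 - 63*cos(2*b/9)/2


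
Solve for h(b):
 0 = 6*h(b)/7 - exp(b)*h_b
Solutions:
 h(b) = C1*exp(-6*exp(-b)/7)


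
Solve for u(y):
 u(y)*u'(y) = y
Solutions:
 u(y) = -sqrt(C1 + y^2)
 u(y) = sqrt(C1 + y^2)


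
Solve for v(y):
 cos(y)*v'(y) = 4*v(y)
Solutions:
 v(y) = C1*(sin(y)^2 + 2*sin(y) + 1)/(sin(y)^2 - 2*sin(y) + 1)


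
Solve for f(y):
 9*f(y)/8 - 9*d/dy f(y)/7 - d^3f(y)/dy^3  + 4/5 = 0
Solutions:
 f(y) = C1*exp(-y*(-8*3^(2/3)*98^(1/3)/(147 + sqrt(26985))^(1/3) + 84^(1/3)*(147 + sqrt(26985))^(1/3))/56)*sin(3^(1/6)*y*(24*98^(1/3)/(147 + sqrt(26985))^(1/3) + 28^(1/3)*3^(2/3)*(147 + sqrt(26985))^(1/3))/56) + C2*exp(-y*(-8*3^(2/3)*98^(1/3)/(147 + sqrt(26985))^(1/3) + 84^(1/3)*(147 + sqrt(26985))^(1/3))/56)*cos(3^(1/6)*y*(24*98^(1/3)/(147 + sqrt(26985))^(1/3) + 28^(1/3)*3^(2/3)*(147 + sqrt(26985))^(1/3))/56) + C3*exp(y*(-8*3^(2/3)*98^(1/3)/(147 + sqrt(26985))^(1/3) + 84^(1/3)*(147 + sqrt(26985))^(1/3))/28) - 32/45


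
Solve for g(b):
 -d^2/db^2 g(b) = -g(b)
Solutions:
 g(b) = C1*exp(-b) + C2*exp(b)


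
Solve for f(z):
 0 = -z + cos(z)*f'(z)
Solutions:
 f(z) = C1 + Integral(z/cos(z), z)


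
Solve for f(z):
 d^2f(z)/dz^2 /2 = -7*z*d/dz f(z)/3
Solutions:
 f(z) = C1 + C2*erf(sqrt(21)*z/3)


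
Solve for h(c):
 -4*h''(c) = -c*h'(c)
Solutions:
 h(c) = C1 + C2*erfi(sqrt(2)*c/4)


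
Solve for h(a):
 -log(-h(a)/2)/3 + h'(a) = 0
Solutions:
 -3*Integral(1/(log(-_y) - log(2)), (_y, h(a))) = C1 - a


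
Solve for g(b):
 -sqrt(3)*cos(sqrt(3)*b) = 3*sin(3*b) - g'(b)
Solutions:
 g(b) = C1 + sin(sqrt(3)*b) - cos(3*b)


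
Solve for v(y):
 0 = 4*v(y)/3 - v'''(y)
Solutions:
 v(y) = C3*exp(6^(2/3)*y/3) + (C1*sin(2^(2/3)*3^(1/6)*y/2) + C2*cos(2^(2/3)*3^(1/6)*y/2))*exp(-6^(2/3)*y/6)


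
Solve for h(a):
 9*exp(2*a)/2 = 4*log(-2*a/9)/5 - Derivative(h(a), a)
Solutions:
 h(a) = C1 + 4*a*log(-a)/5 + 4*a*(-2*log(3) - 1 + log(2))/5 - 9*exp(2*a)/4


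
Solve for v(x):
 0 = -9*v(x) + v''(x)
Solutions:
 v(x) = C1*exp(-3*x) + C2*exp(3*x)


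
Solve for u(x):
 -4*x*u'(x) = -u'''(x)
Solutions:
 u(x) = C1 + Integral(C2*airyai(2^(2/3)*x) + C3*airybi(2^(2/3)*x), x)


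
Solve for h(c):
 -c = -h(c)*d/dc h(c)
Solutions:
 h(c) = -sqrt(C1 + c^2)
 h(c) = sqrt(C1 + c^2)


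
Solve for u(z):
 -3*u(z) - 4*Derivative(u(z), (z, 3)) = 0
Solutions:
 u(z) = C3*exp(-6^(1/3)*z/2) + (C1*sin(2^(1/3)*3^(5/6)*z/4) + C2*cos(2^(1/3)*3^(5/6)*z/4))*exp(6^(1/3)*z/4)


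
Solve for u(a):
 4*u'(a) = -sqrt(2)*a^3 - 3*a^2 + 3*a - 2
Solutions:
 u(a) = C1 - sqrt(2)*a^4/16 - a^3/4 + 3*a^2/8 - a/2


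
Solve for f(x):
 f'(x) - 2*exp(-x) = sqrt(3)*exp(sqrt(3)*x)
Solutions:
 f(x) = C1 + exp(sqrt(3)*x) - 2*exp(-x)


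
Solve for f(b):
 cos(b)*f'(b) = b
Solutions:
 f(b) = C1 + Integral(b/cos(b), b)


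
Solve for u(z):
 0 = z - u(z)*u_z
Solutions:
 u(z) = -sqrt(C1 + z^2)
 u(z) = sqrt(C1 + z^2)


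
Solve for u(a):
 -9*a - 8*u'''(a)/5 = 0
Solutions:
 u(a) = C1 + C2*a + C3*a^2 - 15*a^4/64


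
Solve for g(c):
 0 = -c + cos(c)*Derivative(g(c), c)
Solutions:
 g(c) = C1 + Integral(c/cos(c), c)


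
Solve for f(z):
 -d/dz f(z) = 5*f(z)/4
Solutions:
 f(z) = C1*exp(-5*z/4)


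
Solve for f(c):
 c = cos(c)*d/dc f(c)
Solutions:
 f(c) = C1 + Integral(c/cos(c), c)


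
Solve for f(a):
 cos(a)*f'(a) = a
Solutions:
 f(a) = C1 + Integral(a/cos(a), a)


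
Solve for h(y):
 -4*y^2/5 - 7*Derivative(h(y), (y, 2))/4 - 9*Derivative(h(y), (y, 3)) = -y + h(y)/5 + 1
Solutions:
 h(y) = C1*exp(y*(-70 + 245*5^(1/3)/(216*sqrt(110121) + 71699)^(1/3) + 5^(2/3)*(216*sqrt(110121) + 71699)^(1/3))/1080)*sin(sqrt(3)*5^(1/3)*y*(-5^(1/3)*(216*sqrt(110121) + 71699)^(1/3) + 245/(216*sqrt(110121) + 71699)^(1/3))/1080) + C2*exp(y*(-70 + 245*5^(1/3)/(216*sqrt(110121) + 71699)^(1/3) + 5^(2/3)*(216*sqrt(110121) + 71699)^(1/3))/1080)*cos(sqrt(3)*5^(1/3)*y*(-5^(1/3)*(216*sqrt(110121) + 71699)^(1/3) + 245/(216*sqrt(110121) + 71699)^(1/3))/1080) + C3*exp(-y*(245*5^(1/3)/(216*sqrt(110121) + 71699)^(1/3) + 35 + 5^(2/3)*(216*sqrt(110121) + 71699)^(1/3))/540) - 4*y^2 + 5*y + 65


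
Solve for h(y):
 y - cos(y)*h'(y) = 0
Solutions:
 h(y) = C1 + Integral(y/cos(y), y)


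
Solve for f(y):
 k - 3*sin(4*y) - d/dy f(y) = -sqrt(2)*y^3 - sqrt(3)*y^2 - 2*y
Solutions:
 f(y) = C1 + k*y + sqrt(2)*y^4/4 + sqrt(3)*y^3/3 + y^2 + 3*cos(4*y)/4


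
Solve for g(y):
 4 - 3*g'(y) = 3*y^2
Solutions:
 g(y) = C1 - y^3/3 + 4*y/3


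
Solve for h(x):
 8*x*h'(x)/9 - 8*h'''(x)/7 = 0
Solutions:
 h(x) = C1 + Integral(C2*airyai(21^(1/3)*x/3) + C3*airybi(21^(1/3)*x/3), x)


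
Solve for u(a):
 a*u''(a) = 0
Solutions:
 u(a) = C1 + C2*a


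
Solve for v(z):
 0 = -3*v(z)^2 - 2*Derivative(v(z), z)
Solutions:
 v(z) = 2/(C1 + 3*z)


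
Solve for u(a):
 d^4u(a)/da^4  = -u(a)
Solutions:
 u(a) = (C1*sin(sqrt(2)*a/2) + C2*cos(sqrt(2)*a/2))*exp(-sqrt(2)*a/2) + (C3*sin(sqrt(2)*a/2) + C4*cos(sqrt(2)*a/2))*exp(sqrt(2)*a/2)


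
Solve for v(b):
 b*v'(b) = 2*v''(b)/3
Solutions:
 v(b) = C1 + C2*erfi(sqrt(3)*b/2)


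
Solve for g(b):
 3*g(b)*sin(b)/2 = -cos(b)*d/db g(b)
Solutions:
 g(b) = C1*cos(b)^(3/2)


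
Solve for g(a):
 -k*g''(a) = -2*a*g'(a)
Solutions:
 g(a) = C1 + C2*erf(a*sqrt(-1/k))/sqrt(-1/k)


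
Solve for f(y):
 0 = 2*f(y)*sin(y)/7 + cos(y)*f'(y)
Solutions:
 f(y) = C1*cos(y)^(2/7)


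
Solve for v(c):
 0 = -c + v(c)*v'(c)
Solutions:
 v(c) = -sqrt(C1 + c^2)
 v(c) = sqrt(C1 + c^2)


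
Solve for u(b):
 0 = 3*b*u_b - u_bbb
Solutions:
 u(b) = C1 + Integral(C2*airyai(3^(1/3)*b) + C3*airybi(3^(1/3)*b), b)


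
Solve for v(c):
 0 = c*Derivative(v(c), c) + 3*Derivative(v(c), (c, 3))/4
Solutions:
 v(c) = C1 + Integral(C2*airyai(-6^(2/3)*c/3) + C3*airybi(-6^(2/3)*c/3), c)


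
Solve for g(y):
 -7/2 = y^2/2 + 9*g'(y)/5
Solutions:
 g(y) = C1 - 5*y^3/54 - 35*y/18


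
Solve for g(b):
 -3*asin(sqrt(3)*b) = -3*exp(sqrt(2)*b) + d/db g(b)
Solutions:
 g(b) = C1 - 3*b*asin(sqrt(3)*b) - sqrt(3)*sqrt(1 - 3*b^2) + 3*sqrt(2)*exp(sqrt(2)*b)/2


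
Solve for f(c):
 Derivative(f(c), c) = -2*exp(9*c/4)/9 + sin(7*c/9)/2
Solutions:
 f(c) = C1 - 8*exp(9*c/4)/81 - 9*cos(7*c/9)/14


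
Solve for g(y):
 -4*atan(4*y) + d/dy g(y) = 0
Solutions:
 g(y) = C1 + 4*y*atan(4*y) - log(16*y^2 + 1)/2


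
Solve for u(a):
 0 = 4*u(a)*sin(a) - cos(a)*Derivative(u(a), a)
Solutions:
 u(a) = C1/cos(a)^4


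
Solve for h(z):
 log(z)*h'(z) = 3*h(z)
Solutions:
 h(z) = C1*exp(3*li(z))


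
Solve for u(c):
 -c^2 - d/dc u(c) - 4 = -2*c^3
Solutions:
 u(c) = C1 + c^4/2 - c^3/3 - 4*c


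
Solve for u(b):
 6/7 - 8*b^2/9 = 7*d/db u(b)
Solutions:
 u(b) = C1 - 8*b^3/189 + 6*b/49


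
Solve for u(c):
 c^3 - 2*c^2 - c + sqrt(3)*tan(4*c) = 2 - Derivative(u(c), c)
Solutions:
 u(c) = C1 - c^4/4 + 2*c^3/3 + c^2/2 + 2*c + sqrt(3)*log(cos(4*c))/4


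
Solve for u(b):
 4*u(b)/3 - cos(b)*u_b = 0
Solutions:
 u(b) = C1*(sin(b) + 1)^(2/3)/(sin(b) - 1)^(2/3)


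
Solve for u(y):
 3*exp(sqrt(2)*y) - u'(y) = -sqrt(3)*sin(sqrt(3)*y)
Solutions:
 u(y) = C1 + 3*sqrt(2)*exp(sqrt(2)*y)/2 - cos(sqrt(3)*y)


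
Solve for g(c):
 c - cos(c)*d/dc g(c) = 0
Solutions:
 g(c) = C1 + Integral(c/cos(c), c)


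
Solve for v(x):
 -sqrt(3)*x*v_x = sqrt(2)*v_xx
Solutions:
 v(x) = C1 + C2*erf(6^(1/4)*x/2)


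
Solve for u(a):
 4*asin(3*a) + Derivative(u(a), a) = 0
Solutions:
 u(a) = C1 - 4*a*asin(3*a) - 4*sqrt(1 - 9*a^2)/3


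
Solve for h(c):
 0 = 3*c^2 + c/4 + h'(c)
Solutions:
 h(c) = C1 - c^3 - c^2/8


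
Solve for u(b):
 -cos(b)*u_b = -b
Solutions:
 u(b) = C1 + Integral(b/cos(b), b)


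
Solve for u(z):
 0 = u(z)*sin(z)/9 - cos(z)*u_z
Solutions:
 u(z) = C1/cos(z)^(1/9)


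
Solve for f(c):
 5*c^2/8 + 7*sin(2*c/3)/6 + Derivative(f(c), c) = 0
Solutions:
 f(c) = C1 - 5*c^3/24 + 7*cos(2*c/3)/4


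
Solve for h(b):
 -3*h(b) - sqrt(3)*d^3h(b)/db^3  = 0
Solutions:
 h(b) = C3*exp(-3^(1/6)*b) + (C1*sin(3^(2/3)*b/2) + C2*cos(3^(2/3)*b/2))*exp(3^(1/6)*b/2)


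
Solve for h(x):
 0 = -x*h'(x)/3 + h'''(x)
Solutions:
 h(x) = C1 + Integral(C2*airyai(3^(2/3)*x/3) + C3*airybi(3^(2/3)*x/3), x)


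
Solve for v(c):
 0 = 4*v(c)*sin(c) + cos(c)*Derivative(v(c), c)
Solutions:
 v(c) = C1*cos(c)^4


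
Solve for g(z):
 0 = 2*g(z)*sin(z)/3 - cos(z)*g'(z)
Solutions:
 g(z) = C1/cos(z)^(2/3)


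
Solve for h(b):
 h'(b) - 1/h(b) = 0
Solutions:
 h(b) = -sqrt(C1 + 2*b)
 h(b) = sqrt(C1 + 2*b)


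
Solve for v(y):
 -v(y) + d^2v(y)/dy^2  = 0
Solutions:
 v(y) = C1*exp(-y) + C2*exp(y)


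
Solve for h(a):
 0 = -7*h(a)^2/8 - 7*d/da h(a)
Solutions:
 h(a) = 8/(C1 + a)


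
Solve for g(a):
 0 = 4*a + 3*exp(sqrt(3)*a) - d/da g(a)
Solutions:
 g(a) = C1 + 2*a^2 + sqrt(3)*exp(sqrt(3)*a)


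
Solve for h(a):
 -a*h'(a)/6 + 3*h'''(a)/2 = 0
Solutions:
 h(a) = C1 + Integral(C2*airyai(3^(1/3)*a/3) + C3*airybi(3^(1/3)*a/3), a)


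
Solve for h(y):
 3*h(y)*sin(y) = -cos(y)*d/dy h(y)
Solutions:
 h(y) = C1*cos(y)^3


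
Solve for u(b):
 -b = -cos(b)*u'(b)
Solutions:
 u(b) = C1 + Integral(b/cos(b), b)


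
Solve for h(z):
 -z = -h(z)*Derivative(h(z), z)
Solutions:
 h(z) = -sqrt(C1 + z^2)
 h(z) = sqrt(C1 + z^2)


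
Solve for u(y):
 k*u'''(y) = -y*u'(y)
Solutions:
 u(y) = C1 + Integral(C2*airyai(y*(-1/k)^(1/3)) + C3*airybi(y*(-1/k)^(1/3)), y)


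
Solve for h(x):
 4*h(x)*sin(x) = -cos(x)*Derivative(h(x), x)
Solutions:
 h(x) = C1*cos(x)^4


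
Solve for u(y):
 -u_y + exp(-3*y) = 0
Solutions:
 u(y) = C1 - exp(-3*y)/3


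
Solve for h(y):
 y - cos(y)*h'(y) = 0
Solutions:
 h(y) = C1 + Integral(y/cos(y), y)


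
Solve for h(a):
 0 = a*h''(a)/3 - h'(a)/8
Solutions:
 h(a) = C1 + C2*a^(11/8)


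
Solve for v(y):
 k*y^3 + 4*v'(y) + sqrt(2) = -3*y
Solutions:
 v(y) = C1 - k*y^4/16 - 3*y^2/8 - sqrt(2)*y/4


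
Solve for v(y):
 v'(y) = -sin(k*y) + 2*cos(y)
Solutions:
 v(y) = C1 + 2*sin(y) + cos(k*y)/k


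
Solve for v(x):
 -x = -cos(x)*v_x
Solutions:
 v(x) = C1 + Integral(x/cos(x), x)


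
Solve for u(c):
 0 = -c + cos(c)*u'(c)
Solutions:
 u(c) = C1 + Integral(c/cos(c), c)


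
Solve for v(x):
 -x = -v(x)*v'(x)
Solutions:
 v(x) = -sqrt(C1 + x^2)
 v(x) = sqrt(C1 + x^2)


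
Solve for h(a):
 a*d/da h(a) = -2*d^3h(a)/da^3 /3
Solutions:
 h(a) = C1 + Integral(C2*airyai(-2^(2/3)*3^(1/3)*a/2) + C3*airybi(-2^(2/3)*3^(1/3)*a/2), a)


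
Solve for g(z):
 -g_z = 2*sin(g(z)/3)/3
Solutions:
 2*z/3 + 3*log(cos(g(z)/3) - 1)/2 - 3*log(cos(g(z)/3) + 1)/2 = C1


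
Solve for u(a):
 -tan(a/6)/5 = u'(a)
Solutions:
 u(a) = C1 + 6*log(cos(a/6))/5


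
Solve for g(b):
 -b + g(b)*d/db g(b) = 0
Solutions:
 g(b) = -sqrt(C1 + b^2)
 g(b) = sqrt(C1 + b^2)


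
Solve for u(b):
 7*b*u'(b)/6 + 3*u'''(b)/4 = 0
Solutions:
 u(b) = C1 + Integral(C2*airyai(-42^(1/3)*b/3) + C3*airybi(-42^(1/3)*b/3), b)


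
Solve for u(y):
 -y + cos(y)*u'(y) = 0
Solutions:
 u(y) = C1 + Integral(y/cos(y), y)


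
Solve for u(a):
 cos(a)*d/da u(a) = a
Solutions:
 u(a) = C1 + Integral(a/cos(a), a)


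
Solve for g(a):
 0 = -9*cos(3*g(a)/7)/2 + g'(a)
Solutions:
 -9*a/2 - 7*log(sin(3*g(a)/7) - 1)/6 + 7*log(sin(3*g(a)/7) + 1)/6 = C1


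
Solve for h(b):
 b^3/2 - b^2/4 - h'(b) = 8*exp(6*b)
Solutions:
 h(b) = C1 + b^4/8 - b^3/12 - 4*exp(6*b)/3


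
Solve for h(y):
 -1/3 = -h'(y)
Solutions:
 h(y) = C1 + y/3


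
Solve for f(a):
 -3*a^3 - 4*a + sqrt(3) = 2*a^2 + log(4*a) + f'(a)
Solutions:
 f(a) = C1 - 3*a^4/4 - 2*a^3/3 - 2*a^2 - a*log(a) - a*log(4) + a + sqrt(3)*a


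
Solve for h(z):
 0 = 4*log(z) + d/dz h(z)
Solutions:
 h(z) = C1 - 4*z*log(z) + 4*z


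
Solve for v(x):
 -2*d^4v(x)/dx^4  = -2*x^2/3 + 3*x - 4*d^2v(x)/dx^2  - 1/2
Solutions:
 v(x) = C1 + C2*x + C3*exp(-sqrt(2)*x) + C4*exp(sqrt(2)*x) - x^4/72 + x^3/8 - 7*x^2/48


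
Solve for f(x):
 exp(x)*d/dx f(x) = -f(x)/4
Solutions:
 f(x) = C1*exp(exp(-x)/4)


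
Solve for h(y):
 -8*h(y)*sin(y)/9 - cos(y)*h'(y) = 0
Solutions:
 h(y) = C1*cos(y)^(8/9)


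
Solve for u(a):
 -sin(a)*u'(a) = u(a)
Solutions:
 u(a) = C1*sqrt(cos(a) + 1)/sqrt(cos(a) - 1)


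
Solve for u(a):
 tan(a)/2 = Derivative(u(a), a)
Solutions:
 u(a) = C1 - log(cos(a))/2


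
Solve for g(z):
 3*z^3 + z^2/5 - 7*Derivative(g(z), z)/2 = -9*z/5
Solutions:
 g(z) = C1 + 3*z^4/14 + 2*z^3/105 + 9*z^2/35


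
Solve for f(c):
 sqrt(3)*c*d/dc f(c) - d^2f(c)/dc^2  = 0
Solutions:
 f(c) = C1 + C2*erfi(sqrt(2)*3^(1/4)*c/2)


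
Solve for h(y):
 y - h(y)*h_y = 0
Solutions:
 h(y) = -sqrt(C1 + y^2)
 h(y) = sqrt(C1 + y^2)


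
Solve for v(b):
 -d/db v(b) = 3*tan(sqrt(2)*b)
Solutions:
 v(b) = C1 + 3*sqrt(2)*log(cos(sqrt(2)*b))/2


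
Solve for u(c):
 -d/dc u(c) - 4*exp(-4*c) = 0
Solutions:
 u(c) = C1 + exp(-4*c)


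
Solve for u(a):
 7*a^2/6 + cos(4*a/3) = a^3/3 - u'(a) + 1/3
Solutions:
 u(a) = C1 + a^4/12 - 7*a^3/18 + a/3 - 3*sin(4*a/3)/4


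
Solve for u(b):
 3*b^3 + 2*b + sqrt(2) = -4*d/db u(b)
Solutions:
 u(b) = C1 - 3*b^4/16 - b^2/4 - sqrt(2)*b/4


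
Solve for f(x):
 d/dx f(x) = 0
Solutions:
 f(x) = C1


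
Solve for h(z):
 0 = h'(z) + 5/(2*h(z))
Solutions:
 h(z) = -sqrt(C1 - 5*z)
 h(z) = sqrt(C1 - 5*z)


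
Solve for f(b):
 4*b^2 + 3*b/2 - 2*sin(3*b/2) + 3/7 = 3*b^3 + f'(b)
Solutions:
 f(b) = C1 - 3*b^4/4 + 4*b^3/3 + 3*b^2/4 + 3*b/7 + 4*cos(3*b/2)/3


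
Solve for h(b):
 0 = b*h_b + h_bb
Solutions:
 h(b) = C1 + C2*erf(sqrt(2)*b/2)


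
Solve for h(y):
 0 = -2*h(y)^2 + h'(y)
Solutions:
 h(y) = -1/(C1 + 2*y)


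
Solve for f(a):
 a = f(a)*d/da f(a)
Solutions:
 f(a) = -sqrt(C1 + a^2)
 f(a) = sqrt(C1 + a^2)


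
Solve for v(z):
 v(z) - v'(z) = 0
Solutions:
 v(z) = C1*exp(z)


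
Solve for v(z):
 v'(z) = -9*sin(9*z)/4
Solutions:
 v(z) = C1 + cos(9*z)/4


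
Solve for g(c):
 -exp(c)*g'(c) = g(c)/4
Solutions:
 g(c) = C1*exp(exp(-c)/4)


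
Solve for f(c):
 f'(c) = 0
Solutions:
 f(c) = C1


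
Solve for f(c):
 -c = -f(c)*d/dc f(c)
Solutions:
 f(c) = -sqrt(C1 + c^2)
 f(c) = sqrt(C1 + c^2)


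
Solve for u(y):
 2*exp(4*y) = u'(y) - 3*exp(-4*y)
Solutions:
 u(y) = C1 + exp(4*y)/2 - 3*exp(-4*y)/4


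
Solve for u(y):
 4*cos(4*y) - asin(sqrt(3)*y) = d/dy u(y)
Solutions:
 u(y) = C1 - y*asin(sqrt(3)*y) - sqrt(3)*sqrt(1 - 3*y^2)/3 + sin(4*y)


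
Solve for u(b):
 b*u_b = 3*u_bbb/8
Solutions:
 u(b) = C1 + Integral(C2*airyai(2*3^(2/3)*b/3) + C3*airybi(2*3^(2/3)*b/3), b)


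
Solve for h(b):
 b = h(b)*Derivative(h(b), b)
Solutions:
 h(b) = -sqrt(C1 + b^2)
 h(b) = sqrt(C1 + b^2)


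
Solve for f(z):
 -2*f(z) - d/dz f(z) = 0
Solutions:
 f(z) = C1*exp(-2*z)


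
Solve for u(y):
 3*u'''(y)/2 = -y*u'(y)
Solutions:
 u(y) = C1 + Integral(C2*airyai(-2^(1/3)*3^(2/3)*y/3) + C3*airybi(-2^(1/3)*3^(2/3)*y/3), y)


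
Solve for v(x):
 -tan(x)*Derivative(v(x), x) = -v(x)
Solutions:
 v(x) = C1*sin(x)


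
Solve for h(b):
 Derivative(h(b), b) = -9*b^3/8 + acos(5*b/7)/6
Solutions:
 h(b) = C1 - 9*b^4/32 + b*acos(5*b/7)/6 - sqrt(49 - 25*b^2)/30


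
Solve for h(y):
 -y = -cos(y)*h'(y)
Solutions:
 h(y) = C1 + Integral(y/cos(y), y)


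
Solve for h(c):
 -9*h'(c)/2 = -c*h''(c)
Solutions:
 h(c) = C1 + C2*c^(11/2)


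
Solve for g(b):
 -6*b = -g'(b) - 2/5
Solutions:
 g(b) = C1 + 3*b^2 - 2*b/5


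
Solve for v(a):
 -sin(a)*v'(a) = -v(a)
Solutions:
 v(a) = C1*sqrt(cos(a) - 1)/sqrt(cos(a) + 1)


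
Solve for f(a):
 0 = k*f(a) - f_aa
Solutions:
 f(a) = C1*exp(-a*sqrt(k)) + C2*exp(a*sqrt(k))


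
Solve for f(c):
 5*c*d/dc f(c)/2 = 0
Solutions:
 f(c) = C1


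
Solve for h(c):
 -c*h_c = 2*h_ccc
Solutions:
 h(c) = C1 + Integral(C2*airyai(-2^(2/3)*c/2) + C3*airybi(-2^(2/3)*c/2), c)


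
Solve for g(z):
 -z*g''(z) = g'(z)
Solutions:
 g(z) = C1 + C2*log(z)


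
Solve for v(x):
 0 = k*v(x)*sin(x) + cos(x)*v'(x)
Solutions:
 v(x) = C1*exp(k*log(cos(x)))


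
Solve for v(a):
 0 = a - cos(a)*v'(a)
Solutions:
 v(a) = C1 + Integral(a/cos(a), a)


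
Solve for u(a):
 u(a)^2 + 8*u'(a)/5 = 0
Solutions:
 u(a) = 8/(C1 + 5*a)


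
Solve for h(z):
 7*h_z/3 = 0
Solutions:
 h(z) = C1


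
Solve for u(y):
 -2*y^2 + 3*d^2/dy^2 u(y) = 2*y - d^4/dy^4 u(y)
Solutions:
 u(y) = C1 + C2*y + C3*sin(sqrt(3)*y) + C4*cos(sqrt(3)*y) + y^4/18 + y^3/9 - 2*y^2/9


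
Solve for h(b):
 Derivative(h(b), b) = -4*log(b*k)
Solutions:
 h(b) = C1 - 4*b*log(b*k) + 4*b


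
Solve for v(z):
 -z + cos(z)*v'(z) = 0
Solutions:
 v(z) = C1 + Integral(z/cos(z), z)


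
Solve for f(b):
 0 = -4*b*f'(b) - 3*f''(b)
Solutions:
 f(b) = C1 + C2*erf(sqrt(6)*b/3)


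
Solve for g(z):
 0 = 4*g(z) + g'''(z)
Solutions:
 g(z) = C3*exp(-2^(2/3)*z) + (C1*sin(2^(2/3)*sqrt(3)*z/2) + C2*cos(2^(2/3)*sqrt(3)*z/2))*exp(2^(2/3)*z/2)


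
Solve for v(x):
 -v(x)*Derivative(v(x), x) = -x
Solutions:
 v(x) = -sqrt(C1 + x^2)
 v(x) = sqrt(C1 + x^2)


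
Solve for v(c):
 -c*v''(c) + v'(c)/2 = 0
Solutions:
 v(c) = C1 + C2*c^(3/2)


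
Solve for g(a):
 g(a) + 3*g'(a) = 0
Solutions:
 g(a) = C1*exp(-a/3)


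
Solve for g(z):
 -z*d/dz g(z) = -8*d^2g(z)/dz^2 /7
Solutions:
 g(z) = C1 + C2*erfi(sqrt(7)*z/4)


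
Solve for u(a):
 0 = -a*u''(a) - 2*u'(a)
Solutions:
 u(a) = C1 + C2/a


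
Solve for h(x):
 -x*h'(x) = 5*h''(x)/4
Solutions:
 h(x) = C1 + C2*erf(sqrt(10)*x/5)


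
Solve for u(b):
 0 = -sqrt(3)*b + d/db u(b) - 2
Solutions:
 u(b) = C1 + sqrt(3)*b^2/2 + 2*b


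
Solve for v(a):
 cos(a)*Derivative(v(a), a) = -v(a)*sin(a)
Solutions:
 v(a) = C1*cos(a)


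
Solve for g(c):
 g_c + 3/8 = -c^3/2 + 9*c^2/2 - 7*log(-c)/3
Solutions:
 g(c) = C1 - c^4/8 + 3*c^3/2 - 7*c*log(-c)/3 + 47*c/24


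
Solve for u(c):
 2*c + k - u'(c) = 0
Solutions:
 u(c) = C1 + c^2 + c*k


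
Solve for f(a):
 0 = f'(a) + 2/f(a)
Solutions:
 f(a) = -sqrt(C1 - 4*a)
 f(a) = sqrt(C1 - 4*a)


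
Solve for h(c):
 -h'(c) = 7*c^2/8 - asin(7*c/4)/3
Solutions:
 h(c) = C1 - 7*c^3/24 + c*asin(7*c/4)/3 + sqrt(16 - 49*c^2)/21


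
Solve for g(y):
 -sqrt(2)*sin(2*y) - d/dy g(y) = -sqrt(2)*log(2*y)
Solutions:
 g(y) = C1 + sqrt(2)*y*(log(y) - 1) + sqrt(2)*y*log(2) + sqrt(2)*cos(2*y)/2


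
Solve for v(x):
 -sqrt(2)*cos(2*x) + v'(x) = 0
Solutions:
 v(x) = C1 + sqrt(2)*sin(2*x)/2


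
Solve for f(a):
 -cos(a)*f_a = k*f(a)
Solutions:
 f(a) = C1*exp(k*(log(sin(a) - 1) - log(sin(a) + 1))/2)


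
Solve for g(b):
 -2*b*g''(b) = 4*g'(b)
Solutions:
 g(b) = C1 + C2/b


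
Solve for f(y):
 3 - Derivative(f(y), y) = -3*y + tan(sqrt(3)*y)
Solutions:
 f(y) = C1 + 3*y^2/2 + 3*y + sqrt(3)*log(cos(sqrt(3)*y))/3


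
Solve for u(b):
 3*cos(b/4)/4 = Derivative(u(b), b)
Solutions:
 u(b) = C1 + 3*sin(b/4)


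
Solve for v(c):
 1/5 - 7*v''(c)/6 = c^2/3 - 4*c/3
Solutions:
 v(c) = C1 + C2*c - c^4/42 + 4*c^3/21 + 3*c^2/35


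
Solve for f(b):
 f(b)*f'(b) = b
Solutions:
 f(b) = -sqrt(C1 + b^2)
 f(b) = sqrt(C1 + b^2)


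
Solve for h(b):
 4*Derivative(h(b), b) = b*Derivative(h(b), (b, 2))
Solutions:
 h(b) = C1 + C2*b^5


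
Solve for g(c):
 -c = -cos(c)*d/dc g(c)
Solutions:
 g(c) = C1 + Integral(c/cos(c), c)


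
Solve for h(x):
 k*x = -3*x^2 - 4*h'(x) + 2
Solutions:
 h(x) = C1 - k*x^2/8 - x^3/4 + x/2


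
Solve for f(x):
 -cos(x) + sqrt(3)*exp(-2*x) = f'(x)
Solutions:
 f(x) = C1 - sin(x) - sqrt(3)*exp(-2*x)/2


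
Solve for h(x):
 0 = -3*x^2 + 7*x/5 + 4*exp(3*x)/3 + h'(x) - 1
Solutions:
 h(x) = C1 + x^3 - 7*x^2/10 + x - 4*exp(3*x)/9


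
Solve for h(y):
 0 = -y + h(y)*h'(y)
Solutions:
 h(y) = -sqrt(C1 + y^2)
 h(y) = sqrt(C1 + y^2)


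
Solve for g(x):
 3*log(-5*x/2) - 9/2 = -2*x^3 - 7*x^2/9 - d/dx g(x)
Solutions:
 g(x) = C1 - x^4/2 - 7*x^3/27 - 3*x*log(-x) + x*(-3*log(5) + 3*log(2) + 15/2)


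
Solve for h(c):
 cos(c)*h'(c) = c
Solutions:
 h(c) = C1 + Integral(c/cos(c), c)


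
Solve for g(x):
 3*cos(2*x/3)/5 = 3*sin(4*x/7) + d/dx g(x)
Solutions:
 g(x) = C1 + 9*sin(2*x/3)/10 + 21*cos(4*x/7)/4


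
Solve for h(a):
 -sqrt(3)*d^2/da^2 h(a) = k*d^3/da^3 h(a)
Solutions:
 h(a) = C1 + C2*a + C3*exp(-sqrt(3)*a/k)


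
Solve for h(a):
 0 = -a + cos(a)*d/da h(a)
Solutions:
 h(a) = C1 + Integral(a/cos(a), a)


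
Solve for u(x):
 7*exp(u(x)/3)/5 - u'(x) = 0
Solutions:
 u(x) = 3*log(-1/(C1 + 7*x)) + 3*log(15)


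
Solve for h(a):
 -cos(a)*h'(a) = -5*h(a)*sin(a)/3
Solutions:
 h(a) = C1/cos(a)^(5/3)


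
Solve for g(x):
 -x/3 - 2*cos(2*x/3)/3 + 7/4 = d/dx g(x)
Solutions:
 g(x) = C1 - x^2/6 + 7*x/4 - sin(2*x/3)


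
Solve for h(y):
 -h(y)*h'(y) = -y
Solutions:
 h(y) = -sqrt(C1 + y^2)
 h(y) = sqrt(C1 + y^2)


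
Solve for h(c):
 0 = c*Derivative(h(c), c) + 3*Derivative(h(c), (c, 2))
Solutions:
 h(c) = C1 + C2*erf(sqrt(6)*c/6)


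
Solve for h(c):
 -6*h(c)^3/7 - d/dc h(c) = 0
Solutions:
 h(c) = -sqrt(14)*sqrt(-1/(C1 - 6*c))/2
 h(c) = sqrt(14)*sqrt(-1/(C1 - 6*c))/2


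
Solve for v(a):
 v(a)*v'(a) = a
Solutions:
 v(a) = -sqrt(C1 + a^2)
 v(a) = sqrt(C1 + a^2)
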